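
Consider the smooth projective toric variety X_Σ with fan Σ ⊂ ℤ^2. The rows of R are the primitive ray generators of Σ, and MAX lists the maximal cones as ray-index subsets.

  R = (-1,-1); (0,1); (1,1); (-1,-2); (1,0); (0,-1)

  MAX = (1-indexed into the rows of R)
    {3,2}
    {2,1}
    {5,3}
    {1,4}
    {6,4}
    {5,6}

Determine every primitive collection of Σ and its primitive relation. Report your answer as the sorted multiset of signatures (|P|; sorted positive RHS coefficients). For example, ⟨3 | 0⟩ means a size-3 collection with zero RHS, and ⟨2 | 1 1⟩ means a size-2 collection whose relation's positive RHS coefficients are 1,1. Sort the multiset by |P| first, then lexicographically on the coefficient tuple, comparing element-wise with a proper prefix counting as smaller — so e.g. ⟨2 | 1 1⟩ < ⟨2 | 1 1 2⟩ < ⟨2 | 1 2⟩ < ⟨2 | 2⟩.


Δ(Σ) — 6 vertices, 9 min non-faces:

  {1,3}:  v_{1} + v_{3} = 0 ; sig = ⟨2 | 0⟩
  {2,6}:  v_{2} + v_{6} = 0 ; sig = ⟨2 | 0⟩
  {1,5}:  v_{1} + v_{5} = v_{6} ; sig = ⟨2 | 1⟩
  {1,6}:  v_{1} + v_{6} = v_{4} ; sig = ⟨2 | 1⟩
  {2,4}:  v_{2} + v_{4} = v_{1} ; sig = ⟨2 | 1⟩
  {2,5}:  v_{2} + v_{5} = v_{3} ; sig = ⟨2 | 1⟩
  {3,4}:  v_{3} + v_{4} = v_{6} ; sig = ⟨2 | 1⟩
  {3,6}:  v_{3} + v_{6} = v_{5} ; sig = ⟨2 | 1⟩
  {4,5}:  v_{4} + v_{5} = 2·v_{6} ; sig = ⟨2 | 2⟩

Signatures (|P|; sorted positive RHS coefficients), sorted:
    |P|=2: 9 collections, coeffs (), (), (1), (1), (1), (1), (1), (1), (2)


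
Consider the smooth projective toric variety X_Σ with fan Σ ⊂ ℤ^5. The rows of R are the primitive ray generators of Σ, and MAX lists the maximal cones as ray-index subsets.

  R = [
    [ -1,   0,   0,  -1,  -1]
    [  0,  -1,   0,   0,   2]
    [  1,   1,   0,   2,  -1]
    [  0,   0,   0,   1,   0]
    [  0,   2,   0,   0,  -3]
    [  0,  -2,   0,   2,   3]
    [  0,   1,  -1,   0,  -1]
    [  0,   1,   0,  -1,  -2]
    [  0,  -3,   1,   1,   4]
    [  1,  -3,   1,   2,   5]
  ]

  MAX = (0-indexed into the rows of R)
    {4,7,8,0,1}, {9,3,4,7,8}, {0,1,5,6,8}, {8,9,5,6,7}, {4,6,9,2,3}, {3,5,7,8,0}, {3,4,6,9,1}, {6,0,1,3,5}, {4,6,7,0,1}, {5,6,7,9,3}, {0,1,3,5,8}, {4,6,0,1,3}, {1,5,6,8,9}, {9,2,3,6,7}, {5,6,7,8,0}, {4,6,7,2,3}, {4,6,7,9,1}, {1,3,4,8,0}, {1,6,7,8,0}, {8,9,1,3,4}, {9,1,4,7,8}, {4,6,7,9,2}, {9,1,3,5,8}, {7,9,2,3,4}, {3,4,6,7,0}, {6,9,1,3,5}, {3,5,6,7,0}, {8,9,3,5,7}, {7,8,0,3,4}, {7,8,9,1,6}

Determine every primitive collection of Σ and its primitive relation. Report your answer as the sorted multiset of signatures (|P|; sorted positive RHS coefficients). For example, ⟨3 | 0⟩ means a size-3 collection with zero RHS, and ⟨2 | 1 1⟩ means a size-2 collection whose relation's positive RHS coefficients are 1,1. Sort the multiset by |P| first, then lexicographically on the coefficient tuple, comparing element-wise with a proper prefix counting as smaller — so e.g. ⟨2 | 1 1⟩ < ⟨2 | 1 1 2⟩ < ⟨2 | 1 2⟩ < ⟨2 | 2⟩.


11 minimal non-faces of Δ(Σ) (on 10 rays):

  {0,9}:  v_{0} + v_{9} = v_{8}  ⇒ sig = ⟨2 | 1⟩
  {1,2}:  v_{1} + v_{2} = v_{4} + v_{6} + v_{9}  ⇒ sig = ⟨2 | 1 1 1⟩
  {2,5}:  v_{2} + v_{5} = 3·v_{3} + v_{6} + v_{7} + v_{9}  ⇒ sig = ⟨2 | 1 1 1 3⟩
  {2,8}:  v_{2} + v_{8} = 2·v_{3} + v_{7} + v_{9}  ⇒ sig = ⟨2 | 1 1 2⟩
  {0,2}:  v_{0} + v_{2} = 2·v_{3} + v_{7}  ⇒ sig = ⟨2 | 1 2⟩
  {4,5}:  v_{4} + v_{5} = 2·v_{3}  ⇒ sig = ⟨2 | 2⟩
  {1,3,7}:  v_{1} + v_{3} + v_{7} = 0  ⇒ sig = ⟨3 | 0⟩
  {3,6,8}:  v_{3} + v_{6} + v_{8} = v_{5}  ⇒ sig = ⟨3 | 1⟩
  {4,6,8}:  v_{4} + v_{6} + v_{8} = v_{3}  ⇒ sig = ⟨3 | 1⟩
  {1,5,7}:  v_{1} + v_{5} + v_{7} = v_{6} + v_{8}  ⇒ sig = ⟨3 | 1 1⟩
  {3,4,6,7,9}:  v_{3} + v_{4} + v_{6} + v_{7} + v_{9} = v_{2}  ⇒ sig = ⟨5 | 1⟩

Sorted signature multiset PRS(X):
{ ⟨2 | 1⟩,  ⟨2 | 1 1 1⟩,  ⟨2 | 1 1 1 3⟩,  ⟨2 | 1 1 2⟩,  ⟨2 | 1 2⟩,  ⟨2 | 2⟩,  ⟨3 | 0⟩,  ⟨3 | 1⟩ ×2,  ⟨3 | 1 1⟩,  ⟨5 | 1⟩ }


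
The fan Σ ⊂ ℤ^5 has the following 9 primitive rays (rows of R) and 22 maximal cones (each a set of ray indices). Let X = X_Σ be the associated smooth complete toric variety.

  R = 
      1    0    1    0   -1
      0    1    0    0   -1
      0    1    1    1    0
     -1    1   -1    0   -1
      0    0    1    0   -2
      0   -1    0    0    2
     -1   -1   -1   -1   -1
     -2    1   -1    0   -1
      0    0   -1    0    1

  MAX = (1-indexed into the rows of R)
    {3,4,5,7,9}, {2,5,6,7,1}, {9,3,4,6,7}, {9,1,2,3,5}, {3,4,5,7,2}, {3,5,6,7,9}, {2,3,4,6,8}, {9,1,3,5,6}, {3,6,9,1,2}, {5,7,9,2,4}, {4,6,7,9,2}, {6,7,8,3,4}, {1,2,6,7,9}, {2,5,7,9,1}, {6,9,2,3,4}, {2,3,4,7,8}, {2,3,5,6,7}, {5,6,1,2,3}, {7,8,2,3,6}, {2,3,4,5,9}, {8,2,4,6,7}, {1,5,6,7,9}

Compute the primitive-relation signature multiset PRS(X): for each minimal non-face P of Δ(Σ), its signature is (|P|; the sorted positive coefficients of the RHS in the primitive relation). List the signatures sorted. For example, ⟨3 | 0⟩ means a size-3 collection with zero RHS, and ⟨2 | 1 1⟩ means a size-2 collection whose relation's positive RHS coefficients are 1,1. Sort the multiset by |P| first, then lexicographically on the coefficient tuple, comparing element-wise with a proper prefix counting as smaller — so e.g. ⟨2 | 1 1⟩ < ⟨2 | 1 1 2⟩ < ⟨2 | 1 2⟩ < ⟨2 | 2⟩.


Primitive collections (9):

  {1,4}:  v_{1} + v_{4} = v_{2} + v_{5} + v_{9} — sig = ⟨2 | 1 1 1⟩
  {1,8}:  v_{1} + v_{8} = v_{2} + v_{3} + v_{7} — sig = ⟨2 | 1 1 1⟩
  {8,9}:  v_{8} + v_{9} = 2·v_{4} + v_{6} — sig = ⟨2 | 1 2⟩
  {5,8}:  v_{5} + v_{8} = v_{2} + 2·v_{3} + 2·v_{7} — sig = ⟨2 | 1 2 2⟩
  {1,3,7}:  v_{1} + v_{3} + v_{7} = v_{5} — sig = ⟨3 | 1⟩
  {4,5,6}:  v_{4} + v_{5} + v_{6} = v_{3} + v_{7} — sig = ⟨3 | 1 1⟩
  {2,5,6,9}:  v_{2} + v_{5} + v_{6} + v_{9} = 0 — sig = ⟨4 | 0⟩
  {2,3,7,9}:  v_{2} + v_{3} + v_{7} + v_{9} = v_{4} — sig = ⟨4 | 1⟩
  {2,3,4,6,7}:  v_{2} + v_{3} + v_{4} + v_{6} + v_{7} = v_{8} — sig = ⟨5 | 1⟩

so the primitive-relation signature multiset is
    |P|=2: 4 collections, coeffs (1,1,1), (1,1,1), (1,2), (1,2,2)
    |P|=3: 2 collections, coeffs (1), (1,1)
    |P|=4: 2 collections, coeffs (), (1)
    |P|=5: 1 collection, coeffs (1)


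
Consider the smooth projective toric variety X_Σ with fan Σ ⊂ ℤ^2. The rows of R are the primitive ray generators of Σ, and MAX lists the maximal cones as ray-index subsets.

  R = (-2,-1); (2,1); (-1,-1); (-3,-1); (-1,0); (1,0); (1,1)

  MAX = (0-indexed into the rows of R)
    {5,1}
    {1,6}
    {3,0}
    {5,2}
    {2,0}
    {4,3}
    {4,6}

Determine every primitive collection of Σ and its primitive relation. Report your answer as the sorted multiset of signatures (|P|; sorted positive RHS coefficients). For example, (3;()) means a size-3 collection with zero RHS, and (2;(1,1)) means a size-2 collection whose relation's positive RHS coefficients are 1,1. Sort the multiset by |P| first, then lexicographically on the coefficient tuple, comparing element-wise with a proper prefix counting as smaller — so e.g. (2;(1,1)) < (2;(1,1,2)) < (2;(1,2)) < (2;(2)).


Δ(Σ) — 7 vertices, 14 min non-faces:

  P={0,1}:  v_{0} + v_{1} = 0  ⇒ sig = (2;())
  P={2,6}:  v_{2} + v_{6} = 0  ⇒ sig = (2;())
  P={4,5}:  v_{4} + v_{5} = 0  ⇒ sig = (2;())
  P={0,4}:  v_{0} + v_{4} = v_{3}  ⇒ sig = (2;(1))
  P={0,5}:  v_{0} + v_{5} = v_{2}  ⇒ sig = (2;(1))
  P={0,6}:  v_{0} + v_{6} = v_{4}  ⇒ sig = (2;(1))
  P={1,2}:  v_{1} + v_{2} = v_{5}  ⇒ sig = (2;(1))
  P={1,3}:  v_{1} + v_{3} = v_{4}  ⇒ sig = (2;(1))
  P={1,4}:  v_{1} + v_{4} = v_{6}  ⇒ sig = (2;(1))
  P={2,4}:  v_{2} + v_{4} = v_{0}  ⇒ sig = (2;(1))
  P={3,5}:  v_{3} + v_{5} = v_{0}  ⇒ sig = (2;(1))
  P={5,6}:  v_{5} + v_{6} = v_{1}  ⇒ sig = (2;(1))
  P={2,3}:  v_{2} + v_{3} = 2·v_{0}  ⇒ sig = (2;(2))
  P={3,6}:  v_{3} + v_{6} = 2·v_{4}  ⇒ sig = (2;(2))

Sorted signature multiset PRS(X):
    (2;())
    (2;())
    (2;())
    (2;(1))
    (2;(1))
    (2;(1))
    (2;(1))
    (2;(1))
    (2;(1))
    (2;(1))
    (2;(1))
    (2;(1))
    (2;(2))
    (2;(2))


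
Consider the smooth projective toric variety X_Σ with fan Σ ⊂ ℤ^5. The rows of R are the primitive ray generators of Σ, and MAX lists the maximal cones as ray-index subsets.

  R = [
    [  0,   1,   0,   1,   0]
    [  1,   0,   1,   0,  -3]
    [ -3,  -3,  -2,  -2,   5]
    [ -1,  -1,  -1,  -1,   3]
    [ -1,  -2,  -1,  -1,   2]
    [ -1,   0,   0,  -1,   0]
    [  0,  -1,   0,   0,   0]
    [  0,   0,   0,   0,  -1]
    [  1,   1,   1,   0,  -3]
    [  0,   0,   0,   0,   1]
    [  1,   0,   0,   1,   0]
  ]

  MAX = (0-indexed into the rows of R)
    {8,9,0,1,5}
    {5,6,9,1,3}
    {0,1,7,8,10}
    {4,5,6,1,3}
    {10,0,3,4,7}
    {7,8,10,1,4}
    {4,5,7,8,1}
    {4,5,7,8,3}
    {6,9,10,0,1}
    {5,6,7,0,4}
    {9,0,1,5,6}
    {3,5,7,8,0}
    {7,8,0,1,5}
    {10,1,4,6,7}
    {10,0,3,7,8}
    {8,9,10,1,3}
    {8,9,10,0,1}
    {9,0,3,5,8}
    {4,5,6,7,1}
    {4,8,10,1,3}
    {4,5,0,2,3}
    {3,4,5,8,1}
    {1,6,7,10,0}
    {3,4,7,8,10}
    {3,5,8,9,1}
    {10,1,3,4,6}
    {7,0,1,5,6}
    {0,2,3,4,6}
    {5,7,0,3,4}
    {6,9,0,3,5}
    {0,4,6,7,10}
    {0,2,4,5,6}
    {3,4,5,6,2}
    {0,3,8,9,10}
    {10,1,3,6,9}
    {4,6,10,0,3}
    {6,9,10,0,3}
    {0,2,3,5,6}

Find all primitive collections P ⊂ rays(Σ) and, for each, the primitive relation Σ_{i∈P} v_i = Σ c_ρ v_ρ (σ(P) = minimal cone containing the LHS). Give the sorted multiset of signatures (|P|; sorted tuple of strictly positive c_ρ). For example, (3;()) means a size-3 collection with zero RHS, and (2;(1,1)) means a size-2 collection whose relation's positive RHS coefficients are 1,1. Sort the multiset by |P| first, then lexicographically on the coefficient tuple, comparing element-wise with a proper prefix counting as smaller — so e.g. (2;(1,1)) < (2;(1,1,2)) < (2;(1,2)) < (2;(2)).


15 collections generate NE(X_Σ); each relation:

  P = {5,10}:  v_{5} + v_{10} = 0  ⇒ sig = (2;())
  P = {7,9}:  v_{7} + v_{9} = 0  ⇒ sig = (2;())
  P = {6,8}:  v_{6} + v_{8} = v_{1}  ⇒ sig = (2;(1))
  P = {2,8}:  v_{2} + v_{8} = v_{4} + v_{5}  ⇒ sig = (2;(1,1))
  P = {4,9}:  v_{4} + v_{9} = v_{3} + v_{6}  ⇒ sig = (2;(1,1))
  P = {1,2}:  v_{1} + v_{2} = v_{4} + v_{5} + v_{6}  ⇒ sig = (2;(1,1,1))
  P = {2,10}:  v_{2} + v_{10} = v_{0} + v_{3} + v_{4} + v_{6}  ⇒ sig = (2;(1,1,1,1))
  P = {2,7}:  v_{2} + v_{7} = v_{0} + 2·v_{4} + v_{5}  ⇒ sig = (2;(1,1,2))
  P = {2,9}:  v_{2} + v_{9} = v_{0} + 2·v_{3} + v_{5} + 2·v_{6}  ⇒ sig = (2;(1,1,2,2))
  P = {0,1,3}:  v_{0} + v_{1} + v_{3} = 0  ⇒ sig = (3;())
  P = {0,4,8}:  v_{0} + v_{4} + v_{8} = v_{7}  ⇒ sig = (3;(1))
  P = {3,6,7}:  v_{3} + v_{6} + v_{7} = v_{4}  ⇒ sig = (3;(1))
  P = {0,1,4}:  v_{0} + v_{1} + v_{4} = v_{6} + v_{7}  ⇒ sig = (3;(1,1))
  P = {1,3,7}:  v_{1} + v_{3} + v_{7} = v_{4} + v_{8}  ⇒ sig = (3;(1,1))
  P = {0,3,4,5,6}:  v_{0} + v_{3} + v_{4} + v_{5} + v_{6} = v_{2}  ⇒ sig = (5;(1))

Hence PRS(X_Σ) =
    (2;())
    (2;())
    (2;(1))
    (2;(1,1))
    (2;(1,1))
    (2;(1,1,1))
    (2;(1,1,1,1))
    (2;(1,1,2))
    (2;(1,1,2,2))
    (3;())
    (3;(1))
    (3;(1))
    (3;(1,1))
    (3;(1,1))
    (5;(1))


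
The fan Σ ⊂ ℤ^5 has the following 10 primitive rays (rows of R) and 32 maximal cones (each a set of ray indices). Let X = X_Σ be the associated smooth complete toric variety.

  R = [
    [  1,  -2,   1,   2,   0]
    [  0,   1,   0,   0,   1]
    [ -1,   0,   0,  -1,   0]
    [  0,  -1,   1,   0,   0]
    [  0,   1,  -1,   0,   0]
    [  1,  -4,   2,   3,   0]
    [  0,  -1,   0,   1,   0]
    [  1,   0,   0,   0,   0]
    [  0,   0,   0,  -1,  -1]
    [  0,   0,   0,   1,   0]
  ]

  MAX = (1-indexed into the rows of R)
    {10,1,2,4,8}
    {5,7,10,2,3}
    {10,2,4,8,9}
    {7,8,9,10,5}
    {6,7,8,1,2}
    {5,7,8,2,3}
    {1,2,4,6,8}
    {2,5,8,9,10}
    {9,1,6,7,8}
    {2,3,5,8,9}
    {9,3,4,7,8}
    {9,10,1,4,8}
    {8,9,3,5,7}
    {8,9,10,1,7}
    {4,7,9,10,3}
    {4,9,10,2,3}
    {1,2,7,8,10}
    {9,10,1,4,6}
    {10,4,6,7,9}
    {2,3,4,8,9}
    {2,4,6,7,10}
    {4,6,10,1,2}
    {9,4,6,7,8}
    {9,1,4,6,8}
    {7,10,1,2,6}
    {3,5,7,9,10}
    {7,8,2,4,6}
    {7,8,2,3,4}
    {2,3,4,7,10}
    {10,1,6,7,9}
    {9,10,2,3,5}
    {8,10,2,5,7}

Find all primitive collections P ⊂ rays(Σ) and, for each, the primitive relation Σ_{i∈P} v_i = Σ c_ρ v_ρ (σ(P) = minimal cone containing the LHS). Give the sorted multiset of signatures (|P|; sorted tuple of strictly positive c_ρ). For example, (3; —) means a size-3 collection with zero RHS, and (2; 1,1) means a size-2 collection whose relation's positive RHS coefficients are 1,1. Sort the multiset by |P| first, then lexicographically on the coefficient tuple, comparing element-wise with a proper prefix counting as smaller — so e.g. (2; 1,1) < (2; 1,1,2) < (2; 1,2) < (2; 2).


12 minimal non-faces of Δ(Σ) (on 10 rays):

  P = {4,5}:  v_{4} + v_{5} = 0  so sig = (2; —)
  P = {1,3}:  v_{1} + v_{3} = v_{4} + v_{7}  so sig = (2; 1,1)
  P = {5,6}:  v_{5} + v_{6} = v_{1} + v_{7}  so sig = (2; 1,1)
  P = {1,5}:  v_{1} + v_{5} = v_{7} + v_{8} + v_{10}  so sig = (2; 1,1,1)
  P = {3,6}:  v_{3} + v_{6} = 2·v_{4} + 2·v_{7}  so sig = (2; 2,2)
  P = {2,7,9}:  v_{2} + v_{7} + v_{9} = 0  so sig = (3; —)
  P = {3,8,10}:  v_{3} + v_{8} + v_{10} = 0  so sig = (3; —)
  P = {1,4,7}:  v_{1} + v_{4} + v_{7} = v_{6}  so sig = (3; 1)
  P = {2,6,9}:  v_{2} + v_{6} + v_{9} = v_{1} + v_{4}  so sig = (3; 1,1)
  P = {1,2,9}:  v_{1} + v_{2} + v_{9} = v_{4} + v_{8} + v_{10}  so sig = (3; 1,1,1)
  P = {6,8,10}:  v_{6} + v_{8} + v_{10} = 2·v_{1}  so sig = (3; 2)
  P = {4,7,8,10}:  v_{4} + v_{7} + v_{8} + v_{10} = v_{1}  so sig = (4; 1)

so the primitive-relation signature multiset is
[(2; —), (2; 1,1), (2; 1,1), (2; 1,1,1), (2; 2,2), (3; —), (3; —), (3; 1), (3; 1,1), (3; 1,1,1), (3; 2), (4; 1)]


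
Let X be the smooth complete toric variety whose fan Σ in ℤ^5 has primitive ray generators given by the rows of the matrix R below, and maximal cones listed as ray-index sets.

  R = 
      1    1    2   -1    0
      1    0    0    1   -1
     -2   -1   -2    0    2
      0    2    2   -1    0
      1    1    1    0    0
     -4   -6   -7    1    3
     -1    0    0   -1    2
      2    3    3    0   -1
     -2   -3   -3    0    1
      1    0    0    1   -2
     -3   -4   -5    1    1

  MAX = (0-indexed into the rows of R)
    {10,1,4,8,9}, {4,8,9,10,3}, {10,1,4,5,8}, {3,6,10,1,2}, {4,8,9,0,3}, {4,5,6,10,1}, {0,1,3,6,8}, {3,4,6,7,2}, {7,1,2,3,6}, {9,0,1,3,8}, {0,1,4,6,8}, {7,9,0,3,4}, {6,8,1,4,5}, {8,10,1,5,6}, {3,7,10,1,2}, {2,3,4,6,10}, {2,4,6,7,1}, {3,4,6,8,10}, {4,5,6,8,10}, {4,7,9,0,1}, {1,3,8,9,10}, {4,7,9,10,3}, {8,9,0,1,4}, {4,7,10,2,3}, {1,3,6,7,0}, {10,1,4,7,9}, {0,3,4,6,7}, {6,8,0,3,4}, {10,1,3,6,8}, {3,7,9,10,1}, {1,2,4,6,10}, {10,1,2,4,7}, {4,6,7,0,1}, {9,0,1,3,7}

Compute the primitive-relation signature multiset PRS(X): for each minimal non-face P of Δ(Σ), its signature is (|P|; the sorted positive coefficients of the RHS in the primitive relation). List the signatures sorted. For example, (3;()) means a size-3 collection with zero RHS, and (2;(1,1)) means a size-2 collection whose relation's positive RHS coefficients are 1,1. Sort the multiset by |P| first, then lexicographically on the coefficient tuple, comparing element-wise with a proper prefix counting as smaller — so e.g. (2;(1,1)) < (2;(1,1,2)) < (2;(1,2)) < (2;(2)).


Δ(Σ) — 11 vertices, 14 min non-faces:

  {6,9}:  v_{6} + v_{9} = 0  so sig = (2;())
  {7,8}:  v_{7} + v_{8} = 0  so sig = (2;())
  {0,2}:  v_{0} + v_{2} = v_{6}  so sig = (2;(1))
  {0,10}:  v_{0} + v_{10} = v_{8}  so sig = (2;(1))
  {2,8}:  v_{2} + v_{8} = v_{6} + v_{10}  so sig = (2;(1,1))
  {2,9}:  v_{2} + v_{9} = v_{7} + v_{10}  so sig = (2;(1,1))
  {3,5}:  v_{3} + v_{5} = v_{6} + v_{10}  so sig = (2;(1,1))
  {5,7}:  v_{5} + v_{7} = v_{1} + v_{4} + v_{6} + v_{10}  so sig = (2;(1,1,1,1))
  {5,9}:  v_{5} + v_{9} = v_{1} + v_{4} + v_{8} + v_{10}  so sig = (2;(1,1,1,1))
  {0,5}:  v_{0} + v_{5} = v_{1} + v_{4} + v_{6} + 2·v_{8}  so sig = (2;(1,1,1,2))
  {2,5}:  v_{2} + v_{5} = v_{1} + v_{4} + 2·v_{6} + 2·v_{10}  so sig = (2;(1,1,2,2))
  {1,3,4}:  v_{1} + v_{3} + v_{4} = v_{7}  so sig = (3;(1))
  {6,7,10}:  v_{6} + v_{7} + v_{10} = v_{2}  so sig = (3;(1))
  {1,4,6,8,10}:  v_{1} + v_{4} + v_{6} + v_{8} + v_{10} = v_{5}  so sig = (5;(1))

Hence PRS(X_Σ) =
    (2;())
    (2;())
    (2;(1))
    (2;(1))
    (2;(1,1))
    (2;(1,1))
    (2;(1,1))
    (2;(1,1,1,1))
    (2;(1,1,1,1))
    (2;(1,1,1,2))
    (2;(1,1,2,2))
    (3;(1))
    (3;(1))
    (5;(1))


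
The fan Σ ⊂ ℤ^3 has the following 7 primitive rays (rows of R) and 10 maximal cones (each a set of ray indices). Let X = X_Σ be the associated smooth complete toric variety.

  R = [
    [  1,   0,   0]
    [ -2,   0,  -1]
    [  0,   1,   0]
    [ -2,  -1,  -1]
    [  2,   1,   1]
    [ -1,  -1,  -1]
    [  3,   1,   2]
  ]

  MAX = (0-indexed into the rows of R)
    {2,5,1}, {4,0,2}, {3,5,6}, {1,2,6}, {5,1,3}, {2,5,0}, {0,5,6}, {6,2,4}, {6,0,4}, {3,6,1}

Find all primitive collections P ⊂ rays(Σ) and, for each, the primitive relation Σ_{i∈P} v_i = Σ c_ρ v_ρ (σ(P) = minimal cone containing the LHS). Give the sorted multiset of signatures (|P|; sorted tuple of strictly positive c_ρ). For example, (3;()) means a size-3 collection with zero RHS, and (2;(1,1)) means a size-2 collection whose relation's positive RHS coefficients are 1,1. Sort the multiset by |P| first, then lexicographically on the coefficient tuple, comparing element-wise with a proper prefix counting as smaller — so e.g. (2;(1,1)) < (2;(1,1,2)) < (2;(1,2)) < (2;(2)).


Minimal non-faces — 9 found among 7 rays, 10 max cones:

  • {3,4}:  v_{3} + v_{4} = 0  ⇒ sig = (2;())
  • {0,3}:  v_{0} + v_{3} = v_{5}  ⇒ sig = (2;(1))
  • {1,4}:  v_{1} + v_{4} = v_{2}  ⇒ sig = (2;(1))
  • {2,3}:  v_{2} + v_{3} = v_{1}  ⇒ sig = (2;(1))
  • {4,5}:  v_{4} + v_{5} = v_{0}  ⇒ sig = (2;(1))
  • {0,1}:  v_{0} + v_{1} = v_{2} + v_{5}  ⇒ sig = (2;(1,1))
  • {1,5,6}:  v_{1} + v_{5} + v_{6} = 0  ⇒ sig = (3;())
  • {2,5,6}:  v_{2} + v_{5} + v_{6} = v_{4}  ⇒ sig = (3;(1))
  • {0,2,6}:  v_{0} + v_{2} + v_{6} = 2·v_{4}  ⇒ sig = (3;(2))

Hence PRS(X_Σ) =
    |P|=2: 6 collections, coeffs (), (1), (1), (1), (1), (1,1)
    |P|=3: 3 collections, coeffs (), (1), (2)


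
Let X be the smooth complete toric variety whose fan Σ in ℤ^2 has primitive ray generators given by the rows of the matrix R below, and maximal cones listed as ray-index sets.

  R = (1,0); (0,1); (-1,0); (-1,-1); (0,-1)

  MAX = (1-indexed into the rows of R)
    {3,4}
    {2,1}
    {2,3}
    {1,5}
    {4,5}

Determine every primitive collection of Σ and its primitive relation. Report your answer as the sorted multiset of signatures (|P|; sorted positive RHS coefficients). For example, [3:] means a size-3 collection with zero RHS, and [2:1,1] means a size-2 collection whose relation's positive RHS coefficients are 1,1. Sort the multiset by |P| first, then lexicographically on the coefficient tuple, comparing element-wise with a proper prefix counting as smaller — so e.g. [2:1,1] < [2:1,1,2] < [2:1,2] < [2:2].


The 5 primitive collections of Σ (r=5, n=2):

  {1,3}:  v_{1} + v_{3} = 0 — sig = [2:]
  {2,5}:  v_{2} + v_{5} = 0 — sig = [2:]
  {1,4}:  v_{1} + v_{4} = v_{5} — sig = [2:1]
  {2,4}:  v_{2} + v_{4} = v_{3} — sig = [2:1]
  {3,5}:  v_{3} + v_{5} = v_{4} — sig = [2:1]

Hence PRS(X_Σ) =
    |P|=2: 5 collections, coeffs (), (), (1), (1), (1)


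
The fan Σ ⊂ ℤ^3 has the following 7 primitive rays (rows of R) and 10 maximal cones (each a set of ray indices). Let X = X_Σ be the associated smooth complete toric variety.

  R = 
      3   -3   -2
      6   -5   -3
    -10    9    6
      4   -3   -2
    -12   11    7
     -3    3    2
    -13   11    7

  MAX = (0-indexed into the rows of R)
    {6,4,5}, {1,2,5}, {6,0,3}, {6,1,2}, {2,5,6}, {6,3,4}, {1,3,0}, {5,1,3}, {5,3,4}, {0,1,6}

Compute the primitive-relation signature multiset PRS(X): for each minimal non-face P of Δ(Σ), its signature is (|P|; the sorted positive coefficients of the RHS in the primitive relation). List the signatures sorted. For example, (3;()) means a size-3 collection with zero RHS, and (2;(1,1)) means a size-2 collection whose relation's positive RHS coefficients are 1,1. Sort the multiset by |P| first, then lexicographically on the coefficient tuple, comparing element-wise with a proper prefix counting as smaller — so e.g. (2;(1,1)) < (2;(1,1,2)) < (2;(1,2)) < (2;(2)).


9 minimal non-faces of Δ(Σ) (on 7 rays):

  P={0,5}:  v_{0} + v_{5} = 0  ⟹  sig = (2;())
  P={0,2}:  v_{0} + v_{2} = v_{1} + v_{6}  ⟹  sig = (2;(1,1))
  P={0,4}:  v_{0} + v_{4} = v_{3} + v_{6}  ⟹  sig = (2;(1,1))
  P={2,4}:  v_{2} + v_{4} = 3·v_{5} + v_{6}  ⟹  sig = (2;(1,3))
  P={1,4}:  v_{1} + v_{4} = 2·v_{5}  ⟹  sig = (2;(2))
  P={2,3}:  v_{2} + v_{3} = 2·v_{5}  ⟹  sig = (2;(2))
  P={1,3,6}:  v_{1} + v_{3} + v_{6} = v_{5}  ⟹  sig = (3;(1))
  P={1,5,6}:  v_{1} + v_{5} + v_{6} = v_{2}  ⟹  sig = (3;(1))
  P={3,5,6}:  v_{3} + v_{5} + v_{6} = v_{4}  ⟹  sig = (3;(1))

Sorted signature multiset PRS(X):
{ (2;()),  (2;(1,1)) ×2,  (2;(1,3)),  (2;(2)) ×2,  (3;(1)) ×3 }


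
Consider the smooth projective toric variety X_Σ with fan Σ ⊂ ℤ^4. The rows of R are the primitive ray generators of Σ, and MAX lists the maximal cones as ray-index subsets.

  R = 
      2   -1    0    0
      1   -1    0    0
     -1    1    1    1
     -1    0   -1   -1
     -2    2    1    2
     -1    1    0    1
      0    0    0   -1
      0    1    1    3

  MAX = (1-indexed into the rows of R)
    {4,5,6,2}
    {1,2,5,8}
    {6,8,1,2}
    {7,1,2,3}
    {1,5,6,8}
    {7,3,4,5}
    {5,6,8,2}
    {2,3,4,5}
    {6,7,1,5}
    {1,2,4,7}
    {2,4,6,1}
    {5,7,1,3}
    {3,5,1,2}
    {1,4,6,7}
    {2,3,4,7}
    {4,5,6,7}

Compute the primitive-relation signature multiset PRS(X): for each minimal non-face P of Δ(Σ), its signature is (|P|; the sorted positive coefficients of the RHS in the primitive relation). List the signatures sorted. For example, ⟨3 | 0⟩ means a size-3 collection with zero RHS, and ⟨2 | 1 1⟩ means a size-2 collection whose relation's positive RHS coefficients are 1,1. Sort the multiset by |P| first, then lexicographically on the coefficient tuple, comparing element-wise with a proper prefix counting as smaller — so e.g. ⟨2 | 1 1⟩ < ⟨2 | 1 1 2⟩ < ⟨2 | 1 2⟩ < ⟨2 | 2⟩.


9 collections generate NE(X_Σ); each relation:

  {3,6}:  v_{3} + v_{6} = v_{5}  so sig = ⟨2 | 1⟩
  {7,8}:  v_{7} + v_{8} = v_{1} + v_{5}  so sig = ⟨2 | 1 1⟩
  {3,8}:  v_{3} + v_{8} = v_{1} + v_{2} + 2·v_{5}  so sig = ⟨2 | 1 1 2⟩
  {4,8}:  v_{4} + v_{8} = v_{2} + 2·v_{6}  so sig = ⟨2 | 1 2⟩
  {1,3,4}:  v_{1} + v_{3} + v_{4} = 0  so sig = ⟨3 | 0⟩
  {2,6,7}:  v_{2} + v_{6} + v_{7} = 0  so sig = ⟨3 | 0⟩
  {1,4,5}:  v_{1} + v_{4} + v_{5} = v_{6}  so sig = ⟨3 | 1⟩
  {2,5,7}:  v_{2} + v_{5} + v_{7} = v_{3}  so sig = ⟨3 | 1⟩
  {1,2,5,6}:  v_{1} + v_{2} + v_{5} + v_{6} = v_{8}  so sig = ⟨4 | 1⟩

Signatures (|P|; sorted positive RHS coefficients), sorted:
{ ⟨2 | 1⟩,  ⟨2 | 1 1⟩,  ⟨2 | 1 1 2⟩,  ⟨2 | 1 2⟩,  ⟨3 | 0⟩ ×2,  ⟨3 | 1⟩ ×2,  ⟨4 | 1⟩ }


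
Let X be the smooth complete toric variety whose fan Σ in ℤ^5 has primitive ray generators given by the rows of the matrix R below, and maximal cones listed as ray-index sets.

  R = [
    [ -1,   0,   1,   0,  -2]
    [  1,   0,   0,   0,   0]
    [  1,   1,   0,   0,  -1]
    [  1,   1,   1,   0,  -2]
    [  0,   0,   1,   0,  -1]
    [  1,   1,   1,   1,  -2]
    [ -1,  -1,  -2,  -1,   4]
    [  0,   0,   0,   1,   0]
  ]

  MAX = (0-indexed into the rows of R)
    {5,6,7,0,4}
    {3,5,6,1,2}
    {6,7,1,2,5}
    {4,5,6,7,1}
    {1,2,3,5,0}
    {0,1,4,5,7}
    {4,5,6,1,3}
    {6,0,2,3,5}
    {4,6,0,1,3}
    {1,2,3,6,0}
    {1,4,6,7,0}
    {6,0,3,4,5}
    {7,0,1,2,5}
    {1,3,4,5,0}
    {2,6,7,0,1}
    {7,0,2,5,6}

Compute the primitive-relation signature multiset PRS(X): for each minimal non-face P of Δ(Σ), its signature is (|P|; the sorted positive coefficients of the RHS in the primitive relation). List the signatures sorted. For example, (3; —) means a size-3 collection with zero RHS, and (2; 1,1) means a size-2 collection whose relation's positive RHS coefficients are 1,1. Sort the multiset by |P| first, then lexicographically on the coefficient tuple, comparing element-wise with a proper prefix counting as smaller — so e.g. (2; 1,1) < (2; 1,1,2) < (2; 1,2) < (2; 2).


Δ(Σ) — 8 vertices, 3 min non-faces:

  P = {2,4}:  v_{2} + v_{4} = v_{3}  ⟹  sig = (2; 1)
  P = {3,7}:  v_{3} + v_{7} = v_{5}  ⟹  sig = (2; 1)
  P = {0,1,5,6}:  v_{0} + v_{1} + v_{5} + v_{6} = 0  ⟹  sig = (4; —)

Hence PRS(X_Σ) =
    |P|=2: 2 collections, coeffs (1), (1)
    |P|=4: 1 collection, coeffs ()


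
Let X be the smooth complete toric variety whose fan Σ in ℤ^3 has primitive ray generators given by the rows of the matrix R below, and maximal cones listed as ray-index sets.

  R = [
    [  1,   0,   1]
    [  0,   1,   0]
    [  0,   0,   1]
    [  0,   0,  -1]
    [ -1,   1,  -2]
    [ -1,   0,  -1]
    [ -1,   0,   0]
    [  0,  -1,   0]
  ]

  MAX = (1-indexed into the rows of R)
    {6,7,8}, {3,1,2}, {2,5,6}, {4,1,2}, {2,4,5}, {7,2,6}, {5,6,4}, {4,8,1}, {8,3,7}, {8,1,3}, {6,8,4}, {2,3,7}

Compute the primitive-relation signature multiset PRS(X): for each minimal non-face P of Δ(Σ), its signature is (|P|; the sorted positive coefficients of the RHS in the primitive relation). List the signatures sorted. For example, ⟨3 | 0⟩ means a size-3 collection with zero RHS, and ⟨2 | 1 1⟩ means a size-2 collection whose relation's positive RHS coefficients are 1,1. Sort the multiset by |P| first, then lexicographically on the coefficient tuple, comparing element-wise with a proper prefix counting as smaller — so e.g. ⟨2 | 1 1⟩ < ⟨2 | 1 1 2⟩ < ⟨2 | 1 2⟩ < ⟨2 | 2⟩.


11 collections generate NE(X_Σ); each relation:

  • {1,6}:  v_{1} + v_{6} = 0 — sig = ⟨2 | 0⟩
  • {2,8}:  v_{2} + v_{8} = 0 — sig = ⟨2 | 0⟩
  • {3,4}:  v_{3} + v_{4} = 0 — sig = ⟨2 | 0⟩
  • {1,7}:  v_{1} + v_{7} = v_{3} — sig = ⟨2 | 1⟩
  • {3,6}:  v_{3} + v_{6} = v_{7} — sig = ⟨2 | 1⟩
  • {4,7}:  v_{4} + v_{7} = v_{6} — sig = ⟨2 | 1⟩
  • {1,5}:  v_{1} + v_{5} = v_{2} + v_{4} — sig = ⟨2 | 1 1⟩
  • {3,5}:  v_{3} + v_{5} = v_{2} + v_{6} — sig = ⟨2 | 1 1⟩
  • {5,8}:  v_{5} + v_{8} = v_{4} + v_{6} — sig = ⟨2 | 1 1⟩
  • {5,7}:  v_{5} + v_{7} = v_{2} + 2·v_{6} — sig = ⟨2 | 1 2⟩
  • {2,4,6}:  v_{2} + v_{4} + v_{6} = v_{5} — sig = ⟨3 | 1⟩

Sorted signature multiset PRS(X):
[⟨2 | 0⟩, ⟨2 | 0⟩, ⟨2 | 0⟩, ⟨2 | 1⟩, ⟨2 | 1⟩, ⟨2 | 1⟩, ⟨2 | 1 1⟩, ⟨2 | 1 1⟩, ⟨2 | 1 1⟩, ⟨2 | 1 2⟩, ⟨3 | 1⟩]


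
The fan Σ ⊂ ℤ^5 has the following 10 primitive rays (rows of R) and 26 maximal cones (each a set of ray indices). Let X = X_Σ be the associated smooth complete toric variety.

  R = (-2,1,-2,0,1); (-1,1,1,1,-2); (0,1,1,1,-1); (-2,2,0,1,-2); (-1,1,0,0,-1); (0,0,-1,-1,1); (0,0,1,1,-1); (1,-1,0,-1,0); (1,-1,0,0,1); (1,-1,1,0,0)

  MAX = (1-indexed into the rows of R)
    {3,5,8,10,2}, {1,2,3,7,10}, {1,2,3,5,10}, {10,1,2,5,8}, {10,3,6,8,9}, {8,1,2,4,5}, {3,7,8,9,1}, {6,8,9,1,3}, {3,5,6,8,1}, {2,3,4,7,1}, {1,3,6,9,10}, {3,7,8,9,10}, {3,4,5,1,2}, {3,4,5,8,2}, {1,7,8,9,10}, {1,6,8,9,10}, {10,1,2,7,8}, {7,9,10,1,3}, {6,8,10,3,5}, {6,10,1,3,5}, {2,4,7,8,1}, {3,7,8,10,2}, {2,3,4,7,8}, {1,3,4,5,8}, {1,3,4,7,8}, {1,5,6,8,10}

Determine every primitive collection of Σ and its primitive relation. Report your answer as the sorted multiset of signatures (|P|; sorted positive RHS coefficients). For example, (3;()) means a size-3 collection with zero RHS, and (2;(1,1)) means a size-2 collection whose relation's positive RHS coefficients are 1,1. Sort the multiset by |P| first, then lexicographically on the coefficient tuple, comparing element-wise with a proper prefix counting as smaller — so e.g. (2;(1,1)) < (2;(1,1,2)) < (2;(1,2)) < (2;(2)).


Δ(Σ) — 10 vertices, 10 min non-faces:

  P={5,9}:  v_{5} + v_{9} = 0  →  sig = (2;())
  P={6,7}:  v_{6} + v_{7} = 0  →  sig = (2;())
  P={2,6}:  v_{2} + v_{6} = v_{5}  →  sig = (2;(1))
  P={2,9}:  v_{2} + v_{9} = v_{7}  →  sig = (2;(1))
  P={4,10}:  v_{4} + v_{10} = v_{2}  →  sig = (2;(1))
  P={5,7}:  v_{5} + v_{7} = v_{2}  →  sig = (2;(1))
  P={4,6}:  v_{4} + v_{6} = v_{1} + v_{3} + v_{5} + v_{8}  →  sig = (2;(1,1,1,1))
  P={4,9}:  v_{4} + v_{9} = v_{1} + v_{3} + v_{7} + v_{8}  →  sig = (2;(1,1,1,1))
  P={1,3,8,10}:  v_{1} + v_{3} + v_{8} + v_{10} = 0  →  sig = (4;())
  P={1,2,3,8}:  v_{1} + v_{2} + v_{3} + v_{8} = v_{4}  →  sig = (4;(1))

Hence PRS(X_Σ) =
    |P|=2: 8 collections, coeffs (), (), (1), (1), (1), (1), (1,1,1,1), (1,1,1,1)
    |P|=4: 2 collections, coeffs (), (1)


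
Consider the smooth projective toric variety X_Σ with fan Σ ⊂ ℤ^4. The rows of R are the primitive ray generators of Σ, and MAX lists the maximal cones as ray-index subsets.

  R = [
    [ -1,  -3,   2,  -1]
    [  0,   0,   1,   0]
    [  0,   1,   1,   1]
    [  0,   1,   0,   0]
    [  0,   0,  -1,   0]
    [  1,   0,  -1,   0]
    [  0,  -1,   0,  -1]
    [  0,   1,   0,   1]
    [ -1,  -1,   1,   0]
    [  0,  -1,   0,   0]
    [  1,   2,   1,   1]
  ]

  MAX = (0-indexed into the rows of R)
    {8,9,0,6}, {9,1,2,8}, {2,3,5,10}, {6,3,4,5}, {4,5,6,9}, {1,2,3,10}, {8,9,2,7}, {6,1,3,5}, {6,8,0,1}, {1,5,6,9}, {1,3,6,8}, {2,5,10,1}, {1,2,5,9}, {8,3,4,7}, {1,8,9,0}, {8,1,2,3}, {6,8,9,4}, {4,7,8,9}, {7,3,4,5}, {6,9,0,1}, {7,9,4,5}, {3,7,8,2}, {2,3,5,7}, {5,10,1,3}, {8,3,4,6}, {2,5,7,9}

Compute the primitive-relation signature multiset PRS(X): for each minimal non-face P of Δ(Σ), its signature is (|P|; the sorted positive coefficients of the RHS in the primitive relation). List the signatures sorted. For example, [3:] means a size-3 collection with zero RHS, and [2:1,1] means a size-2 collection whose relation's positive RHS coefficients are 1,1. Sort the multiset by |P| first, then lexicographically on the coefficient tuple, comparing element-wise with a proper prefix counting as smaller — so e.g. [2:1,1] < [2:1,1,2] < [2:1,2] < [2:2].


The 20 primitive collections of Σ (r=11, n=4):

  P = {1,4}:  v_{1} + v_{4} = 0  ⟹  sig = [2:]
  P = {3,9}:  v_{3} + v_{9} = 0  ⟹  sig = [2:]
  P = {6,7}:  v_{6} + v_{7} = 0  ⟹  sig = [2:]
  P = {1,7}:  v_{1} + v_{7} = v_{2}  ⟹  sig = [2:1]
  P = {2,4}:  v_{2} + v_{4} = v_{7}  ⟹  sig = [2:1]
  P = {2,6}:  v_{2} + v_{6} = v_{1}  ⟹  sig = [2:1]
  P = {5,8}:  v_{5} + v_{8} = v_{9}  ⟹  sig = [2:1]
  P = {8,10}:  v_{8} + v_{10} = v_{1} + v_{2}  ⟹  sig = [2:1,1]
  P = {0,3}:  v_{0} + v_{3} = v_{1} + v_{6} + v_{8}  ⟹  sig = [2:1,1,1]
  P = {0,4}:  v_{0} + v_{4} = v_{6} + v_{8} + v_{9}  ⟹  sig = [2:1,1,1]
  P = {0,7}:  v_{0} + v_{7} = v_{1} + v_{8} + v_{9}  ⟹  sig = [2:1,1,1]
  P = {4,10}:  v_{4} + v_{10} = v_{2} + v_{3} + v_{5}  ⟹  sig = [2:1,1,1]
  P = {9,10}:  v_{9} + v_{10} = v_{1} + v_{2} + v_{5}  ⟹  sig = [2:1,1,1]
  P = {0,2}:  v_{0} + v_{2} = 2·v_{1} + v_{8} + v_{9}  ⟹  sig = [2:1,1,2]
  P = {0,5}:  v_{0} + v_{5} = v_{1} + v_{6} + 2·v_{9}  ⟹  sig = [2:1,1,2]
  P = {6,10}:  v_{6} + v_{10} = 2·v_{1} + v_{3} + v_{5}  ⟹  sig = [2:1,1,2]
  P = {7,10}:  v_{7} + v_{10} = 2·v_{2} + v_{3} + v_{5}  ⟹  sig = [2:1,1,2]
  P = {0,10}:  v_{0} + v_{10} = 3·v_{1} + v_{9}  ⟹  sig = [2:1,3]
  P = {1,2,3,5}:  v_{1} + v_{2} + v_{3} + v_{5} = v_{10}  ⟹  sig = [4:1]
  P = {1,6,8,9}:  v_{1} + v_{6} + v_{8} + v_{9} = v_{0}  ⟹  sig = [4:1]

Sorted signature multiset PRS(X):
    |P|=2: 18 collections, coeffs (), (), (), (1), (1), (1), (1), (1,1), (1,1,1), (1,1,1), (1,1,1), (1,1,1), (1,1,1), (1,1,2), (1,1,2), (1,1,2), (1,1,2), (1,3)
    |P|=4: 2 collections, coeffs (1), (1)


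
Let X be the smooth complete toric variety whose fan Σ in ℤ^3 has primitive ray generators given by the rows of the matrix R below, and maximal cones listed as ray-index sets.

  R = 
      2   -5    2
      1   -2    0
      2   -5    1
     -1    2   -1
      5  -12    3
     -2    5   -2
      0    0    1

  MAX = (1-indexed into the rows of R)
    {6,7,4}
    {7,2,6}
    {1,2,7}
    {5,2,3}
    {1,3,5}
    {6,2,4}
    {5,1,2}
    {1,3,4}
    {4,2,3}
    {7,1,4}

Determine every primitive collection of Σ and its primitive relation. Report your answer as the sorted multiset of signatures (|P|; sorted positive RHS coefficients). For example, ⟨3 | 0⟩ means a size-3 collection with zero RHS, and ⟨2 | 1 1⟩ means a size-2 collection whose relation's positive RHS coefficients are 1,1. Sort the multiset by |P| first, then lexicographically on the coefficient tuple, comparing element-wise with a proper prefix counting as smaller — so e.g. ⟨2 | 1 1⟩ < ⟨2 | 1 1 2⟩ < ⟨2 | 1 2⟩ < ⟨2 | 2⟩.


Δ(Σ) — 7 vertices, 9 min non-faces:

  {1,6}:  v_{1} + v_{6} = 0  so sig = ⟨2 | 0⟩
  {3,7}:  v_{3} + v_{7} = v_{1}  so sig = ⟨2 | 1⟩
  {3,6}:  v_{3} + v_{6} = v_{2} + v_{4}  so sig = ⟨2 | 1 1⟩
  {5,6}:  v_{5} + v_{6} = v_{2} + v_{3}  so sig = ⟨2 | 1 1⟩
  {5,7}:  v_{5} + v_{7} = 2·v_{1} + v_{2}  so sig = ⟨2 | 1 2⟩
  {4,5}:  v_{4} + v_{5} = 2·v_{3}  so sig = ⟨2 | 2⟩
  {2,4,7}:  v_{2} + v_{4} + v_{7} = 0  so sig = ⟨3 | 0⟩
  {1,2,3}:  v_{1} + v_{2} + v_{3} = v_{5}  so sig = ⟨3 | 1⟩
  {1,2,4}:  v_{1} + v_{2} + v_{4} = v_{3}  so sig = ⟨3 | 1⟩

Sorted signature multiset PRS(X):
    ⟨2 | 0⟩
    ⟨2 | 1⟩
    ⟨2 | 1 1⟩
    ⟨2 | 1 1⟩
    ⟨2 | 1 2⟩
    ⟨2 | 2⟩
    ⟨3 | 0⟩
    ⟨3 | 1⟩
    ⟨3 | 1⟩


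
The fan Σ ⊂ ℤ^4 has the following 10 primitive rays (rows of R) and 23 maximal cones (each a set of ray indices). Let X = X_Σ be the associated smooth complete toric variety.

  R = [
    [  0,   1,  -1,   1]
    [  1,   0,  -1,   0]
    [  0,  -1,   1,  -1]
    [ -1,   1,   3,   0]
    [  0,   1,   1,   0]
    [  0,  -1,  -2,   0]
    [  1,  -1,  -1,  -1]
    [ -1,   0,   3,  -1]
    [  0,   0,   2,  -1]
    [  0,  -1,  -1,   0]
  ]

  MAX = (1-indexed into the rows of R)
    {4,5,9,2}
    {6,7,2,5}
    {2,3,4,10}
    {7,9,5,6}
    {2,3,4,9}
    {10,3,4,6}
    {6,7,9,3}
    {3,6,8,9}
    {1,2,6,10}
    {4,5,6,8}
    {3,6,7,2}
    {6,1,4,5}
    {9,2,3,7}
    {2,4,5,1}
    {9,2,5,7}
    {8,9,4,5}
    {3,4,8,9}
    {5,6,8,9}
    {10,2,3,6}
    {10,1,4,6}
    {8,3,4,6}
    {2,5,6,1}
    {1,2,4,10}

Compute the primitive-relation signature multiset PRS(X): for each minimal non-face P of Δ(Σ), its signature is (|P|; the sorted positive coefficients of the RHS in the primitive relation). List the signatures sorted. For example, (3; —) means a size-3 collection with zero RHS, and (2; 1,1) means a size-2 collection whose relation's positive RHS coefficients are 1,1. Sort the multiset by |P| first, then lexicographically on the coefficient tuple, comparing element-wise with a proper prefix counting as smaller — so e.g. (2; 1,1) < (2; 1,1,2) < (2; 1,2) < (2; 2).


|primitive collections| = 15. Relations:

  P = {1,3}:  v_{1} + v_{3} = 0  ⇒ sig = (2; —)
  P = {5,10}:  v_{5} + v_{10} = 0  ⇒ sig = (2; —)
  P = {1,9}:  v_{1} + v_{9} = v_{5}  ⇒ sig = (2; 1)
  P = {2,8}:  v_{2} + v_{8} = v_{9}  ⇒ sig = (2; 1)
  P = {3,5}:  v_{3} + v_{5} = v_{9}  ⇒ sig = (2; 1)
  P = {4,7}:  v_{4} + v_{7} = v_{9}  ⇒ sig = (2; 1)
  P = {9,10}:  v_{9} + v_{10} = v_{3}  ⇒ sig = (2; 1)
  P = {1,7}:  v_{1} + v_{7} = v_{2} + v_{5} + v_{6}  ⇒ sig = (2; 1,1,1)
  P = {1,8}:  v_{1} + v_{8} = v_{4} + v_{5} + v_{6}  ⇒ sig = (2; 1,1,1)
  P = {7,10}:  v_{7} + v_{10} = v_{2} + v_{3} + v_{6}  ⇒ sig = (2; 1,1,1)
  P = {8,10}:  v_{8} + v_{10} = v_{3} + v_{4} + v_{6}  ⇒ sig = (2; 1,1,1)
  P = {7,8}:  v_{7} + v_{8} = v_{6} + 2·v_{9}  ⇒ sig = (2; 1,2)
  P = {2,4,6}:  v_{2} + v_{4} + v_{6} = 0  ⇒ sig = (3; —)
  P = {2,6,9}:  v_{2} + v_{6} + v_{9} = v_{7}  ⇒ sig = (3; 1)
  P = {4,6,9}:  v_{4} + v_{6} + v_{9} = v_{8}  ⇒ sig = (3; 1)

Hence PRS(X_Σ) =
    |P|=2: 12 collections, coeffs (), (), (1), (1), (1), (1), (1), (1,1,1), (1,1,1), (1,1,1), (1,1,1), (1,2)
    |P|=3: 3 collections, coeffs (), (1), (1)


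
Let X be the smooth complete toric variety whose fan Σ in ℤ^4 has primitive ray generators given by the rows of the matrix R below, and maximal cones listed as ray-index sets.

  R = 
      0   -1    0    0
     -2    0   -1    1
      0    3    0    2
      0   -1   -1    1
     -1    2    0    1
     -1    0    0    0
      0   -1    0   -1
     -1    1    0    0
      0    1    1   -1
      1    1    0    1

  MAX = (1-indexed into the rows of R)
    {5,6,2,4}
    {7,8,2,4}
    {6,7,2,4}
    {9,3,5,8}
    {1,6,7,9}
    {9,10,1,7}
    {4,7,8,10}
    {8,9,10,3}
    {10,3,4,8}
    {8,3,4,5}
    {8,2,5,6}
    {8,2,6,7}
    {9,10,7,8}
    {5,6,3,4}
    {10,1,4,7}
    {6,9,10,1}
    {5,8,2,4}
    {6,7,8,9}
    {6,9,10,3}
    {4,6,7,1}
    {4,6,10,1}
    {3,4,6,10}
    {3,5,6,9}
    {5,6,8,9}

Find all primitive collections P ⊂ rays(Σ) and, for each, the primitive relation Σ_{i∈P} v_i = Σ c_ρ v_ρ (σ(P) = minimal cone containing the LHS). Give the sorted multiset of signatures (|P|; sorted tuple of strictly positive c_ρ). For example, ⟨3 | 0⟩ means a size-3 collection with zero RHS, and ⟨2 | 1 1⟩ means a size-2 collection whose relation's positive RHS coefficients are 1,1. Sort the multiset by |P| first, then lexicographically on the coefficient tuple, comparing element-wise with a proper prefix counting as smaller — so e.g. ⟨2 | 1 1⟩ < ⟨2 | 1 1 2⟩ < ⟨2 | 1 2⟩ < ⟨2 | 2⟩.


Minimal non-faces — 15 found among 10 rays, 24 max cones:

  P = {4,9}:  v_{4} + v_{9} = 0  so sig = ⟨2 | 0⟩
  P = {1,8}:  v_{1} + v_{8} = v_{6}  so sig = ⟨2 | 1⟩
  P = {5,7}:  v_{5} + v_{7} = v_{8}  so sig = ⟨2 | 1⟩
  P = {5,10}:  v_{5} + v_{10} = v_{3}  so sig = ⟨2 | 1⟩
  P = {2,9}:  v_{2} + v_{9} = v_{6} + v_{8}  so sig = ⟨2 | 1 1⟩
  P = {2,10}:  v_{2} + v_{10} = v_{4} + v_{5}  so sig = ⟨2 | 1 1⟩
  P = {3,7}:  v_{3} + v_{7} = v_{8} + v_{10}  so sig = ⟨2 | 1 1⟩
  P = {1,2}:  v_{1} + v_{2} = v_{4} + 2·v_{6}  so sig = ⟨2 | 1 2⟩
  P = {1,5}:  v_{1} + v_{5} = 2·v_{6} + v_{10}  so sig = ⟨2 | 1 2⟩
  P = {2,3}:  v_{2} + v_{3} = v_{4} + 2·v_{5}  so sig = ⟨2 | 1 2⟩
  P = {1,3}:  v_{1} + v_{3} = 2·v_{6} + 2·v_{10}  so sig = ⟨2 | 2 2⟩
  P = {6,7,10}:  v_{6} + v_{7} + v_{10} = 0  so sig = ⟨3 | 0⟩
  P = {4,6,8}:  v_{4} + v_{6} + v_{8} = v_{2}  so sig = ⟨3 | 1⟩
  P = {6,8,10}:  v_{6} + v_{8} + v_{10} = v_{5}  so sig = ⟨3 | 1⟩
  P = {3,6,8}:  v_{3} + v_{6} + v_{8} = 2·v_{5}  so sig = ⟨3 | 2⟩

Hence PRS(X_Σ) =
    |P|=2: 11 collections, coeffs (), (1), (1), (1), (1,1), (1,1), (1,1), (1,2), (1,2), (1,2), (2,2)
    |P|=3: 4 collections, coeffs (), (1), (1), (2)


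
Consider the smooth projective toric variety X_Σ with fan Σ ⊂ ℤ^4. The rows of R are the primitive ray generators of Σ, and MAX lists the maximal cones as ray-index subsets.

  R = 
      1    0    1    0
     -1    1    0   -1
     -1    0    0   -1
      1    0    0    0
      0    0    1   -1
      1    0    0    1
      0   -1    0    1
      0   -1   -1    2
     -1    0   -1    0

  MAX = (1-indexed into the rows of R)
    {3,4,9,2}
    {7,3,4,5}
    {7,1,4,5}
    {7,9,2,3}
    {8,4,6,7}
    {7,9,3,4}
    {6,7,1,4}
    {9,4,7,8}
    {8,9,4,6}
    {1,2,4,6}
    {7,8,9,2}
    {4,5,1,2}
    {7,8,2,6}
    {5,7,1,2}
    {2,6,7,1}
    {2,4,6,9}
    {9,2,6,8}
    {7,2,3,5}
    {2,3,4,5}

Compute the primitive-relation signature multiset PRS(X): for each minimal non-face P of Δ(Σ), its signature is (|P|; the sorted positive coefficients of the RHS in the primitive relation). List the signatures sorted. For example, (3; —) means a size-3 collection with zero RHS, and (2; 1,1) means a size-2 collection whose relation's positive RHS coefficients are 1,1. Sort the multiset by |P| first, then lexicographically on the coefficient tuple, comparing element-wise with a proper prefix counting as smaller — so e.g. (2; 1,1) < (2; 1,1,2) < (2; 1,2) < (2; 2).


11 minimal non-faces of Δ(Σ) (on 9 rays):

  P={1,9}:  v_{1} + v_{9} = 0 — sig = (2; —)
  P={3,6}:  v_{3} + v_{6} = 0 — sig = (2; —)
  P={1,3}:  v_{1} + v_{3} = v_{5} — sig = (2; 1)
  P={5,6}:  v_{5} + v_{6} = v_{1} — sig = (2; 1)
  P={5,8}:  v_{5} + v_{8} = v_{7} — sig = (2; 1)
  P={5,9}:  v_{5} + v_{9} = v_{3} — sig = (2; 1)
  P={1,8}:  v_{1} + v_{8} = v_{6} + v_{7} — sig = (2; 1,1)
  P={3,8}:  v_{3} + v_{8} = v_{7} + v_{9} — sig = (2; 1,1)
  P={2,4,7}:  v_{2} + v_{4} + v_{7} = 0 — sig = (3; —)
  P={6,7,9}:  v_{6} + v_{7} + v_{9} = v_{8} — sig = (3; 1)
  P={2,4,8}:  v_{2} + v_{4} + v_{8} = v_{6} + v_{9} — sig = (3; 1,1)

Signatures (|P|; sorted positive RHS coefficients), sorted:
    (2; —)
    (2; —)
    (2; 1)
    (2; 1)
    (2; 1)
    (2; 1)
    (2; 1,1)
    (2; 1,1)
    (3; —)
    (3; 1)
    (3; 1,1)
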